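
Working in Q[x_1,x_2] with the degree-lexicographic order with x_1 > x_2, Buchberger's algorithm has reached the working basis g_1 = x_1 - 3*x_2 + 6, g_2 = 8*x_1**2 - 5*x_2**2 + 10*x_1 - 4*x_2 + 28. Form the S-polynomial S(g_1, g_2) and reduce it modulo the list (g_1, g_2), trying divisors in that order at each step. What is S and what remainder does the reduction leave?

S(g_1, g_2) = -3*x_1*x_2 + 5/8*x_2**2 + 19/4*x_1 + 1/2*x_2 - 7/2; remainder on division = -67/8*x_2**2 + 131/4*x_2 - 32.

lcm(LM(g_1), LM(g_2)) = x_1**2.
S = (lcm/LT(g_1))·g_1 − (lcm/LT(g_2))·g_2 = -3*x_1*x_2 + 5/8*x_2**2 + 19/4*x_1 + 1/2*x_2 - 7/2.
Reduce S modulo (g_1, g_2) in that order:
  leading term x_1*x_2: subtract (-3*x_2)·g_1 from -3*x_1*x_2 + 5/8*x_2**2 + 19/4*x_1 + 1/2*x_2 - 7/2 → -67/8*x_2**2 + 19/4*x_1 + 37/2*x_2 - 7/2
  leading term x_2**2: no divisor's leading term divides it; move -67/8*x_2**2 to the remainder.
  leading term x_1: subtract (19/4)·g_1 from 19/4*x_1 + 37/2*x_2 - 7/2 → 131/4*x_2 - 32
  leading term x_2: no divisor's leading term divides it; move 131/4*x_2 to the remainder.
  leading term 1: no divisor's leading term divides it; move -32 to the remainder.
The remainder -67/8*x_2**2 + 131/4*x_2 - 32 is nonzero, so it would be added as the next basis element.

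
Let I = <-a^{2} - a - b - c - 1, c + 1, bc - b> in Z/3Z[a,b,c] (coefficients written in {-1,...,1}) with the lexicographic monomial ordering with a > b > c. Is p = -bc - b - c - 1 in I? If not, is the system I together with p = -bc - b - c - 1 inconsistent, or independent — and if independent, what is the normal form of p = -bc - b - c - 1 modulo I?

First compute the reduced Gröbner basis of I by Buchberger's algorithm.
f_1 = -a^{2} - a - b - c - 1, LT = a^{2}.
f_2 = c + 1, LT = c.
f_3 = bc - b, LT = bc.

S(f_2,f_3): lcm = bc. S = -b.
  leading term b: no divisor's leading term divides it; move -b to the remainder.
  remainder -b ≠ 0; add h_4 = -b to the basis.

The other S-polynomials (S(f_1,f_2), S(f_1,f_3), S(f_1,h_4), S(f_2,h_4), S(f_3,h_4)) all reduce to 0 modulo the current basis, so we have a Gröbner basis.
Inter-reduce: drop elements whose leading term is divisible by another's, tail-reduce, and make monic.
Reduced Gröbner basis: {a^{2} + a, b, c + 1}.
Label its elements g_1 = a^{2} + a, g_2 = b, g_3 = c + 1.

Reduce p = -bc - b - c - 1 modulo G:
  leading term bc: subtract (-c)·g_2 from -bc - b - c - 1 → -b - c - 1
  leading term b: subtract (-1)·g_2 from -b - c - 1 → -c - 1
  leading term c: subtract (-1)·g_3 from -c - 1 → 0
  normal form = 0.
Since the normal form is 0, p ∈ I.

-bc - b - c - 1 lies in I (it reduces to 0).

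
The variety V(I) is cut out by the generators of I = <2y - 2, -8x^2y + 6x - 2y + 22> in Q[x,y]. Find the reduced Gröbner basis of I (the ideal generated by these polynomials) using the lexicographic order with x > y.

G = {x^2 - 3/4x - 5/2, y - 1}

f_1 = 2y - 2, LT = y.
f_2 = -8x^2y + 6x - 2y + 22, LT = x^2y.

S(f_1,f_2): lcm = x^2y. S = -x^2 + 3/4x - 1/4y + 11/4.
  leading term x^2: no divisor's leading term divides it; move -x^2 to the remainder.
  leading term x: no divisor's leading term divides it; move 3/4x to the remainder.
  leading term y: subtract (-1/8)·f_1 from -1/4y + 11/4 → 5/2
  leading term 1: no divisor's leading term divides it; move 5/2 to the remainder.
  remainder -x^2 + 3/4x + 5/2 ≠ 0; add g_3 = -x^2 + 3/4x + 5/2 to the basis.

The other S-polynomials (S(f_1,g_3), S(f_2,g_3)) all reduce to 0 modulo the current basis, so we have a Gröbner basis.
Inter-reduce: drop elements whose leading term is divisible by another's, tail-reduce, and make monic.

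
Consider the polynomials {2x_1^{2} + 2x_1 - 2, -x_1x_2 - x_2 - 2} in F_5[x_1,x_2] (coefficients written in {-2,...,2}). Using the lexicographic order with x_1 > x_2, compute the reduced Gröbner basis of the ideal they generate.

f_1 = 2x_1^{2} + 2x_1 - 2, LT = x_1^{2}.
f_2 = -x_1x_2 - x_2 - 2, LT = x_1x_2.

S(f_1,f_2): lcm = x_1^{2}x_2. S = -2x_1 - x_2.
  leading term x_1: no divisor's leading term divides it; move -2x_1 to the remainder.
  leading term x_2: no divisor's leading term divides it; move -x_2 to the remainder.
  remainder -2x_1 - x_2 ≠ 0; add g_3 = -2x_1 - x_2 to the basis.

S(f_2,g_3): lcm = x_1x_2. S = 2x_2^{2} + x_2 + 2.
  leading term x_2^{2}: no divisor's leading term divides it; move 2x_2^{2} to the remainder.
  leading term x_2: no divisor's leading term divides it; move x_2 to the remainder.
  leading term 1: no divisor's leading term divides it; move 2 to the remainder.
  remainder 2x_2^{2} + x_2 + 2 ≠ 0; add g_4 = 2x_2^{2} + x_2 + 2 to the basis.

The other S-polynomials (S(f_1,g_3), S(f_1,g_4), S(f_2,g_4), S(g_3,g_4)) all reduce to 0 modulo the current basis, so we have a Gröbner basis.
Inter-reduce: drop elements whose leading term is divisible by another's, tail-reduce, and make monic.

G = {x_1 - 2x_2, x_2^{2} - 2x_2 + 1}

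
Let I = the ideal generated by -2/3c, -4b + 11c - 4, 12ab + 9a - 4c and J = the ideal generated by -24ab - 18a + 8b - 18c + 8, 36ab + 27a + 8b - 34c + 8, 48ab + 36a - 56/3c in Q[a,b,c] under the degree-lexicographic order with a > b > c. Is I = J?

Yes, the ideals are equal.

Two ideals are equal iff their reduced Gröbner bases coincide (the reduced basis is unique for a fixed ordering).
Buchberger on the first generating set:
f_1 = -2/3c, LT = c.
f_2 = -4b + 11c - 4, LT = b.
f_3 = 12ab + 9a - 4c, LT = ab.

S(f_2,f_3): lcm = ab. S = -11/4ac + 1/4a + 1/3c.
  leading term ac: subtract (33/8a)·f_1 from -11/4ac + 1/4a + 1/3c → 1/4a + 1/3c
  leading term a: no divisor's leading term divides it; move 1/4a to the remainder.
  leading term c: subtract (-1/2)·f_1 from 1/3c → 0
  remainder 1/4a ≠ 0; add g_4 = 1/4a to the basis.

The other S-polynomials (S(f_1,f_2), S(f_1,f_3), S(f_1,g_4), S(f_2,g_4), S(f_3,g_4)) all reduce to 0 modulo the current basis, so we have a Gröbner basis.
Inter-reduce: drop elements whose leading term is divisible by another's, tail-reduce, and make monic.
Reduced Gröbner basis: {a, b + 1, c}.

Buchberger on the second generating set:
h_1 = -24ab - 18a + 8b - 18c + 8, LT = ab.
h_2 = 36ab + 27a + 8b - 34c + 8, LT = ab.
h_3 = 48ab + 36a - 56/3c, LT = ab.

S(h_1,h_2): lcm = ab. S = -5/9b + 61/36c - 5/9.
  leading term b: no divisor's leading term divides it; move -5/9b to the remainder.
  leading term c: no divisor's leading term divides it; move 61/36c to the remainder.
  leading term 1: no divisor's leading term divides it; move -5/9 to the remainder.
  remainder -5/9b + 61/36c - 5/9 ≠ 0; add k_4 = -5/9b + 61/36c - 5/9 to the basis.

S(h_1,h_3): lcm = ab. S = -1/3b + 41/36c - 1/3.
  leading term b: subtract (3/5)·k_4 from -1/3b + 41/36c - 1/3 → 11/90c
  leading term c: no divisor's leading term divides it; move 11/90c to the remainder.
  remainder 11/90c ≠ 0; add k_5 = 11/90c to the basis.

S(h_1,k_4): lcm = ab. S = 61/20ac - 1/4a - 1/3b + 3/4c - 1/3.
  leading term ac: subtract (549/22a)·k_5 from 61/20ac - 1/4a - 1/3b + 3/4c - 1/3 → -1/4a - 1/3b + 3/4c - 1/3
  leading term a: no divisor's leading term divides it; move -1/4a to the remainder.
  leading term b: subtract (3/5)·k_4 from -1/3b + 3/4c - 1/3 → -4/15c
  leading term c: subtract (-24/11)·k_5 from -4/15c → 0
  remainder -1/4a ≠ 0; add k_6 = -1/4a to the basis.

The other S-polynomials (S(h_2,h_3), S(h_2,k_4), S(h_3,k_4), S(h_1,k_5), S(h_2,k_5), S(h_3,k_5), S(k_4,k_5), S(h_1,k_6), S(h_2,k_6), S(h_3,k_6), S(k_4,k_6), S(k_5,k_6)) all reduce to 0 modulo the current basis, so we have a Gröbner basis.
Inter-reduce: drop elements whose leading term is divisible by another's, tail-reduce, and make monic.
Reduced Gröbner basis: {a, b + 1, c}.

Same reduced basis, so the two generating sets span the same ideal.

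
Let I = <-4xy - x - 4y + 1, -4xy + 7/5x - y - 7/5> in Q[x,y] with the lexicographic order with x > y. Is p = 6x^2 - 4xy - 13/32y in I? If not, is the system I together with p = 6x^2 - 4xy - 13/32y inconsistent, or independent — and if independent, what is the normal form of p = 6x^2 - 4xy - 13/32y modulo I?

Adjoining 6x^2 - 4xy - 13/32y makes the ideal the whole ring: the system is inconsistent.

First compute the reduced Gröbner basis of I by Buchberger's algorithm.
f_1 = -4xy - x - 4y + 1, LT = xy.
f_2 = -4xy + 7/5x - y - 7/5, LT = xy.

S(f_1,f_2): lcm = xy. S = 3/5x + 3/4y - 3/5.
  leading term x: no divisor's leading term divides it; move 3/5x to the remainder.
  leading term y: no divisor's leading term divides it; move 3/4y to the remainder.
  leading term 1: no divisor's leading term divides it; move -3/5 to the remainder.
  remainder 3/5x + 3/4y - 3/5 ≠ 0; add h_3 = 3/5x + 3/4y - 3/5 to the basis.

S(f_1,h_3): lcm = xy. S = 1/4x - 5/4y^2 + 2y - 1/4.
  leading term x: subtract (5/12)·h_3 from 1/4x - 5/4y^2 + 2y - 1/4 → -5/4y^2 + 27/16y
  leading term y^2: no divisor's leading term divides it; move -5/4y^2 to the remainder.
  leading term y: no divisor's leading term divides it; move 27/16y to the remainder.
  remainder -5/4y^2 + 27/16y ≠ 0; add h_4 = -5/4y^2 + 27/16y to the basis.

The other S-polynomials (S(f_2,h_3), S(f_1,h_4), S(f_2,h_4), S(h_3,h_4)) all reduce to 0 modulo the current basis, so we have a Gröbner basis.
Inter-reduce: drop elements whose leading term is divisible by another's, tail-reduce, and make monic.
Reduced Gröbner basis: {x + 5/4y - 1, y^2 - 27/20y}.
Label its elements g_1 = x + 5/4y - 1, g_2 = y^2 - 27/20y.

Reduce p = 6x^2 - 4xy - 13/32y modulo G:
  leading term x^2: subtract (6x)·g_1 from 6x^2 - 4xy - 13/32y → -23/2xy + 6x - 13/32y
  leading term xy: subtract (-23/2y)·g_1 from -23/2xy + 6x - 13/32y → 6x + 115/8y^2 - 381/32y
  leading term x: subtract (6)·g_1 from 6x + 115/8y^2 - 381/32y → 115/8y^2 - 621/32y + 6
  leading term y^2: subtract (115/8)·g_2 from 115/8y^2 - 621/32y + 6 → 6
  leading term 1: no divisor's leading term divides it; move 6 to the remainder.
  normal form = 6.
The normal form is nonzero, so p ∉ I. Since p minus its normal form lies in I, I + (p) = I + (r) where r = 6; decide whether this ideal is the whole ring.
Here r = 6 is a nonzero constant, hence a unit: 1 ∈ I + (p), the Gröbner basis of I + (p) is {1}, and the enlarged system has no common solution — adjoining p is inconsistent.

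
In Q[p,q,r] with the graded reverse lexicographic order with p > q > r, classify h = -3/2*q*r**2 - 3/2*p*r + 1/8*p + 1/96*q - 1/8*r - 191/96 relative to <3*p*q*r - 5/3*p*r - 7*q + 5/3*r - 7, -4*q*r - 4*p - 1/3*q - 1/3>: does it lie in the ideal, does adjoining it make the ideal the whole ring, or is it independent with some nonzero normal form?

First compute the reduced Gröbner basis of I by Buchberger's algorithm.
f_1 = 3*p*q*r - 5/3*p*r - 7*q + 5/3*r - 7, LT = p*q*r.
f_2 = -4*q*r - 4*p - 1/3*q - 1/3, LT = q*r.

S(f_1,f_2): lcm = p*q*r. S = -p**2 - 1/12*p*q - 5/9*p*r - 1/12*p - 7/3*q + 5/9*r - 7/3.
  leading term p**2: no divisor's leading term divides it; move -p**2 to the remainder.
  leading term p*q: no divisor's leading term divides it; move -1/12*p*q to the remainder.
  leading term p*r: no divisor's leading term divides it; move -5/9*p*r to the remainder.
  leading term p: no divisor's leading term divides it; move -1/12*p to the remainder.
  leading term q: no divisor's leading term divides it; move -7/3*q to the remainder.
  leading term r: no divisor's leading term divides it; move 5/9*r to the remainder.
  leading term 1: no divisor's leading term divides it; move -7/3 to the remainder.
  remainder -p**2 - 1/12*p*q - 5/9*p*r - 1/12*p - 7/3*q + 5/9*r - 7/3 ≠ 0; add k_3 = -p**2 - 1/12*p*q - 5/9*p*r - 1/12*p - 7/3*q + 5/9*r - 7/3 to the basis.

The other S-polynomials (S(f_1,k_3), S(f_2,k_3)) all reduce to 0 modulo the current basis, so we have a Gröbner basis.
Inter-reduce: drop elements whose leading term is divisible by another's, tail-reduce, and make monic.
Reduced Gröbner basis: {p**2 + 1/12*p*q + 5/9*p*r + 1/12*p + 7/3*q - 5/9*r + 7/3, q*r + p + 1/12*q + 1/12}.
Label its elements g_1 = p**2 + 1/12*p*q + 5/9*p*r + 1/12*p + 7/3*q - 5/9*r + 7/3, g_2 = q*r + p + 1/12*q + 1/12.

Reduce h = -3/2*q*r**2 - 3/2*p*r + 1/8*p + 1/96*q - 1/8*r - 191/96 modulo G:
  leading term q*r**2: subtract (-3/2*r)·g_2 from -3/2*q*r**2 - 3/2*p*r + 1/8*p + 1/96*q - 1/8*r - 191/96 → 1/8*q*r + 1/8*p + 1/96*q - 191/96
  leading term q*r: subtract (1/8)·g_2 from 1/8*q*r + 1/8*p + 1/96*q - 191/96 → -2
  leading term 1: no divisor's leading term divides it; move -2 to the remainder.
  normal form = -2.
The normal form is nonzero, so h ∉ I. Since h minus its normal form lies in I, I + (h) = I + (n) where n = -2; decide whether this ideal is the whole ring.
Here n = -2 is a nonzero constant, hence a unit: 1 ∈ I + (h), the Gröbner basis of I + (h) is {1}, and the enlarged system has no common solution — adjoining h is inconsistent.

Adjoining -3/2*q*r**2 - 3/2*p*r + 1/8*p + 1/96*q - 1/8*r - 191/96 makes the ideal the whole ring: the system is inconsistent.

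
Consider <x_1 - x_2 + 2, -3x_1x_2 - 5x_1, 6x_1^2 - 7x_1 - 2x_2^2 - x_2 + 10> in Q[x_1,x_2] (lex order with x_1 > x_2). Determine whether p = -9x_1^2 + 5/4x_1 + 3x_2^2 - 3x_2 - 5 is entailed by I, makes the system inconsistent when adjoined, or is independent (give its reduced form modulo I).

Adjoining -9x_1^2 + 5/4x_1 + 3x_2^2 - 3x_2 - 5 makes the ideal the whole ring: the system is inconsistent.

First compute the reduced Gröbner basis of I by Buchberger's algorithm.
f_1 = x_1 - x_2 + 2, LT = x_1.
f_2 = -3x_1x_2 - 5x_1, LT = x_1x_2.
f_3 = 6x_1^2 - 7x_1 - 2x_2^2 - x_2 + 10, LT = x_1^2.

S(f_1,f_2): lcm = x_1x_2. S = -5/3x_1 - x_2^2 + 2x_2.
  leading term x_1: subtract (-5/3)·f_1 from -5/3x_1 - x_2^2 + 2x_2 → -x_2^2 + 1/3x_2 + 10/3
  leading term x_2^2: no divisor's leading term divides it; move -x_2^2 to the remainder.
  leading term x_2: no divisor's leading term divides it; move 1/3x_2 to the remainder.
  leading term 1: no divisor's leading term divides it; move 10/3 to the remainder.
  remainder -x_2^2 + 1/3x_2 + 10/3 ≠ 0; add h_4 = -x_2^2 + 1/3x_2 + 10/3 to the basis.

S(f_1,f_3): lcm = x_1^2. S = -x_1x_2 + 19/6x_1 + 1/3x_2^2 + 1/6x_2 - 5/3.
  leading term x_1x_2: subtract (-x_2)·f_1 from -x_1x_2 + 19/6x_1 + 1/3x_2^2 + 1/6x_2 - 5/3 → 19/6x_1 - 2/3x_2^2 + 13/6x_2 - 5/3
  leading term x_1: subtract (19/6)·f_1 from 19/6x_1 - 2/3x_2^2 + 13/6x_2 - 5/3 → -2/3x_2^2 + 16/3x_2 - 8
  leading term x_2^2: subtract (2/3)·h_4 from -2/3x_2^2 + 16/3x_2 - 8 → 46/9x_2 - 92/9
  leading term x_2: no divisor's leading term divides it; move 46/9x_2 to the remainder.
  leading term 1: no divisor's leading term divides it; move -92/9 to the remainder.
  remainder 46/9x_2 - 92/9 ≠ 0; add h_5 = 46/9x_2 - 92/9 to the basis.

The other S-polynomials (S(f_2,f_3), S(f_1,h_4), S(f_2,h_4), S(f_3,h_4), S(f_1,h_5), S(f_2,h_5), S(f_3,h_5), S(h_4,h_5)) all reduce to 0 modulo the current basis, so we have a Gröbner basis.
Inter-reduce: drop elements whose leading term is divisible by another's, tail-reduce, and make monic.
Reduced Gröbner basis: {x_1, x_2 - 2}.
Label its elements g_1 = x_1, g_2 = x_2 - 2.

Reduce p = -9x_1^2 + 5/4x_1 + 3x_2^2 - 3x_2 - 5 modulo G:
  leading term x_1^2: subtract (-9x_1)·g_1 from -9x_1^2 + 5/4x_1 + 3x_2^2 - 3x_2 - 5 → 5/4x_1 + 3x_2^2 - 3x_2 - 5
  leading term x_1: subtract (5/4)·g_1 from 5/4x_1 + 3x_2^2 - 3x_2 - 5 → 3x_2^2 - 3x_2 - 5
  leading term x_2^2: subtract (3x_2)·g_2 from 3x_2^2 - 3x_2 - 5 → 3x_2 - 5
  leading term x_2: subtract (3)·g_2 from 3x_2 - 5 → 1
  leading term 1: no divisor's leading term divides it; move 1 to the remainder.
  normal form = 1.
The normal form is nonzero, so p ∉ I. Since p minus its normal form lies in I, I + (p) = I + (r) where r = 1; decide whether this ideal is the whole ring.
Here r = 1 is a nonzero constant, hence a unit: 1 ∈ I + (p), the Gröbner basis of I + (p) is {1}, and the enlarged system has no common solution — adjoining p is inconsistent.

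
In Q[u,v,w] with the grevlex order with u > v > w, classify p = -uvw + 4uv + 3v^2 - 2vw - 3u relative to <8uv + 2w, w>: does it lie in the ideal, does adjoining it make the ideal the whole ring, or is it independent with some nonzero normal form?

First compute the reduced Gröbner basis of I by Buchberger's algorithm.
f_1 = 8uv + 2w, LT = uv.
f_2 = w, LT = w.

The S-polynomials (S(f_1,f_2)) all reduce to 0 modulo the current basis, so we have a Gröbner basis.
Inter-reduce: drop elements whose leading term is divisible by another's, tail-reduce, and make monic.
Reduced Gröbner basis: {uv, w}.
Label its elements g_1 = uv, g_2 = w.

Reduce p = -uvw + 4uv + 3v^2 - 2vw - 3u modulo G:
  leading term uvw: subtract (-w)·g_1 from -uvw + 4uv + 3v^2 - 2vw - 3u → 4uv + 3v^2 - 2vw - 3u
  leading term uv: subtract (4)·g_1 from 4uv + 3v^2 - 2vw - 3u → 3v^2 - 2vw - 3u
  leading term v^2: no divisor's leading term divides it; move 3v^2 to the remainder.
  leading term vw: subtract (-2v)·g_2 from -2vw - 3u → -3u
  leading term u: no divisor's leading term divides it; move -3u to the remainder.
  normal form = 3v^2 - 3u.
The normal form is nonzero, so p ∉ I. Since p minus its normal form lies in I, I + (p) = I + (r) where r = 3v^2 - 3u; decide whether this ideal is the whole ring.
Run Buchberger on G together with r (pairs among the g_i already reduce to 0 since G is a Gröbner basis):
g_1 = uv, LT = uv.
g_2 = w, LT = w.
r = 3v^2 - 3u, LT = v^2.

S(g_1,r): lcm = uv^2. S = u^2.
  leading term u^2: no divisor's leading term divides it; move u^2 to the remainder.
  remainder u^2 ≠ 0; add m_4 = u^2 to the basis.

The other S-polynomials (S(g_1,g_2), S(g_2,r), S(g_1,m_4), S(g_2,m_4), S(r,m_4)) all reduce to 0 modulo the current basis, so we have a Gröbner basis.
Inter-reduce: drop elements whose leading term is divisible by another's, tail-reduce, and make monic.
Reduced Gröbner basis: {u^2, uv, v^2 - u, w}.
The reduced Gröbner basis of I + (p) is {u^2, uv, v^2 - u, w} ≠ {1}, a proper ideal, so the enlarged system stays consistent: p is independent of I, with normal form 3v^2 - 3u.

Ideal membership is decidable via reduction modulo a Gröbner basis.

-uvw + 4uv + 3v^2 - 2vw - 3u is independent of I; its normal form modulo I is 3v^2 - 3u.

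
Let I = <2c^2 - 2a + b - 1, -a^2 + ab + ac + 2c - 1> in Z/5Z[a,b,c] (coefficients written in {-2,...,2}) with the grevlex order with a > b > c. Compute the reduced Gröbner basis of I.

f_1 = 2c^2 - 2a + b - 1, LT = c^2.
f_2 = -a^2 + ab + ac + 2c - 1, LT = a^2.

The S-polynomials (S(f_1,f_2)) all reduce to 0 modulo the current basis, so we have a Gröbner basis.

G = {a^2 - ab - ac - 2c + 1, c^2 - a - 2b + 2}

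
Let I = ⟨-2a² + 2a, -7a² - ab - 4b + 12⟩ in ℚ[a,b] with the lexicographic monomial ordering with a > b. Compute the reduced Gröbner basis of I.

f_1 = -2a² + 2a, LT = a².
f_2 = -7a² - ab - 4b + 12, LT = a².

S(f_1,f_2): lcm = a². S = -1/7ab - a - 4/7b + 12/7.
  reduce S modulo (f_1, f_2):
  remainder -1/7ab - a - 4/7b + 12/7 ≠ 0; add g_3 = -1/7ab - a - 4/7b + 12/7 to the basis.

S(f_1,g_3): lcm = a²b. S = -7a² - 5ab + 12a.
  reduce S modulo (f_1, f_2, g_3):
  remainder 40a + 20b - 60 ≠ 0; add g_4 = 40a + 20b - 60 to the basis.

S(g_3,g_4): lcm = ab. S = 7a - ½b² + 11/2b - 12.
  reduce S modulo (f_1, f_2, g_3, g_4):
  remainder -½b² + 2b - 3/2 ≠ 0; add g_5 = -½b² + 2b - 3/2 to the basis.

The other S-polynomials (S(f_2,g_3), S(f_1,g_4), S(f_2,g_4), S(f_1,g_5), S(f_2,g_5), S(g_3,g_5), S(g_4,g_5)) all reduce to 0 modulo the current basis, so we have a Gröbner basis.
Inter-reduce: drop elements whose leading term is divisible by another's, tail-reduce, and make monic.

G = {a + ½b - 3/2, b² - 4b + 3}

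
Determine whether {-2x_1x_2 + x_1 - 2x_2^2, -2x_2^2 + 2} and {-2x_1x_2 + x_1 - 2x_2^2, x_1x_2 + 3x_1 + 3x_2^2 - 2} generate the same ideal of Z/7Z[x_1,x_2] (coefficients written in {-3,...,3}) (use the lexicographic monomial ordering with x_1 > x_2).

Yes, the ideals are equal.

Equality of ideals is decidable: compute both reduced Gröbner bases (unique for the ordering) and check whether they agree.
Buchberger on the first generating set:
f_1 = -2x_1x_2 + x_1 - 2x_2^2, LT = x_1x_2.
f_2 = -2x_2^2 + 2, LT = x_2^2.

S(f_1,f_2): lcm = x_1x_2^2. S = 3x_1x_2 + x_1 + x_2^3.
  leading term x_1x_2: subtract (2)·f_1 from 3x_1x_2 + x_1 + x_2^3 → -x_1 + x_2^3 - 3x_2^2
  leading term x_1: no divisor's leading term divides it; move -x_1 to the remainder.
  leading term x_2^3: subtract (3x_2)·f_2 from x_2^3 - 3x_2^2 → -3x_2^2 + x_2
  leading term x_2^2: subtract (-2)·f_2 from -3x_2^2 + x_2 → x_2 - 3
  leading term x_2: no divisor's leading term divides it; move x_2 to the remainder.
  leading term 1: no divisor's leading term divides it; move -3 to the remainder.
  remainder -x_1 + x_2 - 3 ≠ 0; add g_3 = -x_1 + x_2 - 3 to the basis.

The other S-polynomials (S(f_1,g_3), S(f_2,g_3)) all reduce to 0 modulo the current basis, so we have a Gröbner basis.
Inter-reduce: drop elements whose leading term is divisible by another's, tail-reduce, and make monic.
Reduced Gröbner basis: {x_1 - x_2 + 3, x_2^2 - 1}.

Buchberger on the second generating set:
h_1 = -2x_1x_2 + x_1 - 2x_2^2, LT = x_1x_2.
h_2 = x_1x_2 + 3x_1 + 3x_2^2 - 2, LT = x_1x_2.

S(h_1,h_2): lcm = x_1x_2. S = -2x_2^2 + 2.
  leading term x_2^2: no divisor's leading term divides it; move -2x_2^2 to the remainder.
  leading term 1: no divisor's leading term divides it; move 2 to the remainder.
  remainder -2x_2^2 + 2 ≠ 0; add k_3 = -2x_2^2 + 2 to the basis.

S(h_1,k_3): lcm = x_1x_2^2. S = 3x_1x_2 + x_1 + x_2^3.
  leading term x_1x_2: subtract (2)·h_1 from 3x_1x_2 + x_1 + x_2^3 → -x_1 + x_2^3 - 3x_2^2
  leading term x_1: no divisor's leading term divides it; move -x_1 to the remainder.
  leading term x_2^3: subtract (3x_2)·k_3 from x_2^3 - 3x_2^2 → -3x_2^2 + x_2
  leading term x_2^2: subtract (-2)·k_3 from -3x_2^2 + x_2 → x_2 - 3
  leading term x_2: no divisor's leading term divides it; move x_2 to the remainder.
  leading term 1: no divisor's leading term divides it; move -3 to the remainder.
  remainder -x_1 + x_2 - 3 ≠ 0; add k_4 = -x_1 + x_2 - 3 to the basis.

The other S-polynomials (S(h_2,k_3), S(h_1,k_4), S(h_2,k_4), S(k_3,k_4)) all reduce to 0 modulo the current basis, so we have a Gröbner basis.
Inter-reduce: drop elements whose leading term is divisible by another's, tail-reduce, and make monic.
Reduced Gröbner basis: {x_1 - x_2 + 3, x_2^2 - 1}.

The two bases agree; hence the ideals are identical.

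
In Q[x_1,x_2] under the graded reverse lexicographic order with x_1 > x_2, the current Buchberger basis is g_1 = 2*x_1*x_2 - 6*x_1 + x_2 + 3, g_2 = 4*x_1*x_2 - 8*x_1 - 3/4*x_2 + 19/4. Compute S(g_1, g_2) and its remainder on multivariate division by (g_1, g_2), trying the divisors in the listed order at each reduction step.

lcm(LM(g_1), LM(g_2)) = x_1*x_2.
S = (lcm/LT(g_1))·g_1 − (lcm/LT(g_2))·g_2 = -x_1 + 11/16*x_2 + 5/16.
Reduce S modulo (g_1, g_2) in that order:
  leading term x_1: no divisor's leading term divides it; move -x_1 to the remainder.
  leading term x_2: no divisor's leading term divides it; move 11/16*x_2 to the remainder.
  leading term 1: no divisor's leading term divides it; move 5/16 to the remainder.
The remainder -x_1 + 11/16*x_2 + 5/16 is nonzero, so it would be added as the next basis element.
This is the inner loop of Buchberger's algorithm — each nonzero remainder becomes a new basis element.

S(g_1, g_2) = -x_1 + 11/16*x_2 + 5/16; remainder on division = -x_1 + 11/16*x_2 + 5/16.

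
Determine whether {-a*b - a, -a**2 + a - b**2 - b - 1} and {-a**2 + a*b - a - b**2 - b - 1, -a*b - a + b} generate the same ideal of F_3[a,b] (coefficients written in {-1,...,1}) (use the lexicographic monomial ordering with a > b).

No, the ideals differ.

For a fixed monomial order, each ideal has a unique reduced Gröbner basis; comparing bases decides equality.
Buchberger on the first generating set:
f_1 = -a*b - a, LT = a*b.
f_2 = -a**2 + a - b**2 - b - 1, LT = a**2.

S(f_1,f_2): lcm = a**2*b. S = a**2 + a*b - b**3 - b**2 - b.
  leading term a**2: subtract (-1)·f_2 from a**2 + a*b - b**3 - b**2 - b → a*b + a - b**3 + b**2 + b - 1
  leading term a*b: subtract (-1)·f_1 from a*b + a - b**3 + b**2 + b - 1 → -b**3 + b**2 + b - 1
  leading term b**3: no divisor's leading term divides it; move -b**3 to the remainder.
  leading term b**2: no divisor's leading term divides it; move b**2 to the remainder.
  leading term b: no divisor's leading term divides it; move b to the remainder.
  leading term 1: no divisor's leading term divides it; move -1 to the remainder.
  remainder -b**3 + b**2 + b - 1 ≠ 0; add g_3 = -b**3 + b**2 + b - 1 to the basis.

S(f_1,g_3): lcm = a*b**3. S = -a*b**2 + a*b - a.
  leading term a*b**2: subtract (b)·f_1 from -a*b**2 + a*b - a → -a*b - a
  leading term a*b: subtract (1)·f_1 from -a*b - a → 0
  remainder 0.

S(f_2,g_3): leading monomials are coprime, so the S-polynomial reduces to 0 (Buchberger's first criterion).
Every S-polynomial of the final basis reduces to 0, so we have a Gröbner basis.
Inter-reduce: drop elements whose leading term is divisible by another's, tail-reduce, and make monic.
Reduced Gröbner basis: {a**2 - a + b**2 + b + 1, a*b + a, b**3 - b**2 - b + 1}.

Buchberger on the second generating set:
h_1 = -a**2 + a*b - a - b**2 - b - 1, LT = a**2.
h_2 = -a*b - a + b, LT = a*b.

S(h_1,h_2): lcm = a**2*b. S = -a**2 - a*b**2 - a*b + b**3 + b**2 + b.
  leading term a**2: subtract (1)·h_1 from -a**2 - a*b**2 - a*b + b**3 + b**2 + b → -a*b**2 + a*b + a + b**3 - b**2 - b + 1
  leading term a*b**2: subtract (b)·h_2 from -a*b**2 + a*b + a + b**3 - b**2 - b + 1 → -a*b + a + b**3 + b**2 - b + 1
  leading term a*b: subtract (1)·h_2 from -a*b + a + b**3 + b**2 - b + 1 → -a + b**3 + b**2 + b + 1
  leading term a: no divisor's leading term divides it; move -a to the remainder.
  leading term b**3: no divisor's leading term divides it; move b**3 to the remainder.
  leading term b**2: no divisor's leading term divides it; move b**2 to the remainder.
  leading term b: no divisor's leading term divides it; move b to the remainder.
  leading term 1: no divisor's leading term divides it; move 1 to the remainder.
  remainder -a + b**3 + b**2 + b + 1 ≠ 0; add k_3 = -a + b**3 + b**2 + b + 1 to the basis.

S(h_1,k_3): lcm = a**2. S = a*b**3 + a*b**2 - a + b**2 + b + 1.
  leading term a*b**3: subtract (-b**2)·h_2 from a*b**3 + a*b**2 - a + b**2 + b + 1 → -a + b**3 + b**2 + b + 1
  leading term a: subtract (1)·k_3 from -a + b**3 + b**2 + b + 1 → 0
  remainder 0.

S(h_2,k_3): lcm = a*b. S = a + b**4 + b**3 + b**2.
  leading term a: subtract (-1)·k_3 from a + b**4 + b**3 + b**2 → b**4 - b**3 - b**2 + b + 1
  leading term b**4: no divisor's leading term divides it; move b**4 to the remainder.
  leading term b**3: no divisor's leading term divides it; move -b**3 to the remainder.
  leading term b**2: no divisor's leading term divides it; move -b**2 to the remainder.
  leading term b: no divisor's leading term divides it; move b to the remainder.
  leading term 1: no divisor's leading term divides it; move 1 to the remainder.
  remainder b**4 - b**3 - b**2 + b + 1 ≠ 0; add k_4 = b**4 - b**3 - b**2 + b + 1 to the basis.

S(h_1,k_4): leading monomials are coprime, so the S-polynomial reduces to 0 (Buchberger's first criterion).
S(h_2,k_4): lcm = a*b**4. S = -a*b**3 + a*b**2 - a*b - a - b**4.
  leading term a*b**3: subtract (b**2)·h_2 from -a*b**3 + a*b**2 - a*b - a - b**4 → -a*b**2 - a*b - a - b**4 - b**3
  leading term a*b**2: subtract (b)·h_2 from -a*b**2 - a*b - a - b**4 - b**3 → -a - b**4 - b**3 - b**2
  leading term a: subtract (1)·k_3 from -a - b**4 - b**3 - b**2 → -b**4 + b**3 + b**2 - b - 1
  leading term b**4: subtract (-1)·k_4 from -b**4 + b**3 + b**2 - b - 1 → 0
  remainder 0.

S(k_3,k_4): leading monomials are coprime, so the S-polynomial reduces to 0 (Buchberger's first criterion).
Every S-polynomial of the final basis reduces to 0, so we have a Gröbner basis.
Inter-reduce: drop elements whose leading term is divisible by another's, tail-reduce, and make monic.
Reduced Gröbner basis: {a - b**3 - b**2 - b - 1, b**4 - b**3 - b**2 + b + 1}.

The bases are distinct; the ideals are different.
The choice of monomial ordering does not affect the verdict — as long as both bases are computed under the same ordering, their equality decides ideal equality.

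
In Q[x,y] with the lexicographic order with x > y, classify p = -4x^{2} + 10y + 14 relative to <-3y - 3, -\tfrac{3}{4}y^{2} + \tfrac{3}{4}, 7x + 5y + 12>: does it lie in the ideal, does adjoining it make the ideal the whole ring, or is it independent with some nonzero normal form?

-4x^{2} + 10y + 14 lies in I (it reduces to 0).

First compute the reduced Gröbner basis of I by Buchberger's algorithm.
f_1 = -3y - 3, LT = y.
f_2 = -\tfrac{3}{4}y^{2} + \tfrac{3}{4}, LT = y^{2}.
f_3 = 7x + 5y + 12, LT = x.

The S-polynomials (S(f_1,f_2), S(f_1,f_3), S(f_2,f_3)) all reduce to 0 modulo the current basis, so we have a Gröbner basis.
Inter-reduce: drop elements whose leading term is divisible by another's, tail-reduce, and make monic.
Reduced Gröbner basis: {x + 1, y + 1}.
Label its elements g_1 = x + 1, g_2 = y + 1.

Reduce p = -4x^{2} + 10y + 14 modulo G:
  leading term x^{2}: subtract (-4x)·g_1 from -4x^{2} + 10y + 14 → 4x + 10y + 14
  leading term x: subtract (4)·g_1 from 4x + 10y + 14 → 10y + 10
  leading term y: subtract (10)·g_2 from 10y + 10 → 0
  normal form = 0.
Since the normal form is 0, p ∈ I.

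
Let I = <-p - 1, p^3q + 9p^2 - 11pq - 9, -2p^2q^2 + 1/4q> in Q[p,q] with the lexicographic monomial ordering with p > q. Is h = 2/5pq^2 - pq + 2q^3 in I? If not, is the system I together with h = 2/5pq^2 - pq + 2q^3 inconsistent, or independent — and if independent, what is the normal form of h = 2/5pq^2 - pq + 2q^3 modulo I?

2/5pq^2 - pq + 2q^3 lies in I (it reduces to 0).

First compute the reduced Gröbner basis of I by Buchberger's algorithm.
f_1 = -p - 1, LT = p.
f_2 = p^3q + 9p^2 - 11pq - 9, LT = p^3q.
f_3 = -2p^2q^2 + 1/4q, LT = p^2q^2.

S(f_1,f_2): lcm = p^3q. S = p^2q - 9p^2 + 11pq + 9.
  reduce S modulo (f_1, f_2, f_3):
  remainder -10q ≠ 0; add k_4 = -10q to the basis.

The other S-polynomials (S(f_1,f_3), S(f_2,f_3), S(f_1,k_4), S(f_2,k_4), S(f_3,k_4)) all reduce to 0 modulo the current basis, so we have a Gröbner basis.
Inter-reduce: drop elements whose leading term is divisible by another's, tail-reduce, and make monic.
Reduced Gröbner basis: {p + 1, q}.
Label its elements g_1 = p + 1, g_2 = q.

Reduce h = 2/5pq^2 - pq + 2q^3 modulo G:
  leading term pq^2: subtract (2/5q^2)·g_1 from 2/5pq^2 - pq + 2q^3 → -pq + 2q^3 - 2/5q^2
  leading term pq: subtract (-q)·g_1 from -pq + 2q^3 - 2/5q^2 → 2q^3 - 2/5q^2 + q
  leading term q^3: subtract (2q^2)·g_2 from 2q^3 - 2/5q^2 + q → -2/5q^2 + q
  leading term q^2: subtract (-2/5q)·g_2 from -2/5q^2 + q → q
  leading term q: subtract (1)·g_2 from q → 0
  normal form = 0.
Since the normal form is 0, h ∈ I.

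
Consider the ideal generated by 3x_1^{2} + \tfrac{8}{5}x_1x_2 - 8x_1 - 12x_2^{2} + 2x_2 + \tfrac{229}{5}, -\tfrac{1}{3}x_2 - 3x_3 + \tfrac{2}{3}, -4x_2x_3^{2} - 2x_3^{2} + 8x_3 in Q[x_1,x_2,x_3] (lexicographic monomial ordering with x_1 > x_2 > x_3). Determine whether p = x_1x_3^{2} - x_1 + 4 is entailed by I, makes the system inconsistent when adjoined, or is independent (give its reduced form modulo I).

Adjoining x_1x_3^{2} - x_1 + 4 makes the ideal the whole ring: the system is inconsistent.

First compute the reduced Gröbner basis of I by Buchberger's algorithm.
f_1 = 3x_1^{2} + \tfrac{8}{5}x_1x_2 - 8x_1 - 12x_2^{2} + 2x_2 + \tfrac{229}{5}, LT = x_1^{2}.
f_2 = -\tfrac{1}{3}x_2 - 3x_3 + \tfrac{2}{3}, LT = x_2.
f_3 = -4x_2x_3^{2} - 2x_3^{2} + 8x_3, LT = x_2x_3^{2}.

S(f_2,f_3): lcm = x_2x_3^{2}. S = 9x_3^{3} - \tfrac{5}{2}x_3^{2} + 2x_3.
  reduce S modulo (f_1, f_2, f_3):
  remainder 9x_3^{3} - \tfrac{5}{2}x_3^{2} + 2x_3 ≠ 0; add h_4 = 9x_3^{3} - \tfrac{5}{2}x_3^{2} + 2x_3 to the basis.

The other S-polynomials (S(f_1,f_2), S(f_1,f_3), S(f_1,h_4), S(f_2,h_4), S(f_3,h_4)) all reduce to 0 modulo the current basis, so we have a Gröbner basis.
Inter-reduce: drop elements whose leading term is divisible by another's, tail-reduce, and make monic.
Reduced Gröbner basis: {x_1^{2} - \tfrac{24}{5}x_1x_3 - \tfrac{8}{5}x_1 - 324x_3^{2} + 138x_3 + \tfrac{3}{5}, x_2 + 9x_3 - 2, x_3^{3} - \tfrac{5}{18}x_3^{2} + \tfrac{2}{9}x_3}.
Label its elements g_1 = x_1^{2} - \tfrac{24}{5}x_1x_3 - \tfrac{8}{5}x_1 - 324x_3^{2} + 138x_3 + \tfrac{3}{5}, g_2 = x_2 + 9x_3 - 2, g_3 = x_3^{3} - \tfrac{5}{18}x_3^{2} + \tfrac{2}{9}x_3.

Reduce p = x_1x_3^{2} - x_1 + 4 modulo G:
  leading term x_1x_3^{2}: no divisor's leading term divides it; move x_1x_3^{2} to the remainder.
  leading term x_1: no divisor's leading term divides it; move -x_1 to the remainder.
  leading term 1: no divisor's leading term divides it; move 4 to the remainder.
  normal form = x_1x_3^{2} - x_1 + 4.
The normal form is nonzero, so p ∉ I. Since p minus its normal form lies in I, I + (p) = I + (r) where r = x_1x_3^{2} - x_1 + 4; decide whether this ideal is the whole ring.
Run Buchberger on G together with r (pairs among the g_i already reduce to 0 since G is a Gröbner basis):
g_1 = x_1^{2} - \tfrac{24}{5}x_1x_3 - \tfrac{8}{5}x_1 - 324x_3^{2} + 138x_3 + \tfrac{3}{5}, LT = x_1^{2}.
g_2 = x_2 + 9x_3 - 2, LT = x_2.
g_3 = x_3^{3} - \tfrac{5}{18}x_3^{2} + \tfrac{2}{9}x_3, LT = x_3^{3}.
r = x_1x_3^{2} - x_1 + 4, LT = x_1x_3^{2}.

S(g_1,r): lcm = x_1^{2}x_3^{2}. S = x_1^{2} - \tfrac{24}{5}x_1x_3^{3} - \tfrac{8}{5}x_1x_3^{2} - 4x_1 - 324x_3^{4} + 138x_3^{3} + \tfrac{3}{5}x_3^{2}.
  reduce S modulo (g_1, g_2, g_3, r):
  remainder \tfrac{88}{15}x_1x_3 - \tfrac{16}{3}x_1 + \tfrac{6149}{15}x_3^{2} - \tfrac{446}{3}x_3 + \tfrac{167}{15} ≠ 0; add m_5 = \tfrac{88}{15}x_1x_3 - \tfrac{16}{3}x_1 + \tfrac{6149}{15}x_3^{2} - \tfrac{446}{3}x_3 + \tfrac{167}{15} to the basis.

S(g_3,r): lcm = x_1x_3^{3}. S = -\tfrac{5}{18}x_1x_3^{2} + \tfrac{11}{9}x_1x_3 - 4x_3.
  reduce S modulo (g_1, g_2, g_3, r, m_5):
  remainder \tfrac{5}{6}x_1 - \tfrac{6149}{72}x_3^{2} + \tfrac{971}{36}x_3 - \tfrac{29}{24} ≠ 0; add m_6 = \tfrac{5}{6}x_1 - \tfrac{6149}{72}x_3^{2} + \tfrac{971}{36}x_3 - \tfrac{29}{24} to the basis.

S(g_1,m_5): lcm = x_1^{2}x_3. S = \tfrac{10}{11}x_1^{2} - \tfrac{2987}{40}x_1x_3^{2} + \tfrac{5223}{220}x_1x_3 - \tfrac{167}{88}x_1 - 324x_3^{3} + 138x_3^{2} + \tfrac{3}{5}x_3.
  reduce S modulo (g_1, g_2, g_3, r, m_5, m_6):
  remainder -\tfrac{176912063}{26400}x_3^{2} + \tfrac{29880977}{13200}x_3 + \tfrac{16741107}{96800} ≠ 0; add m_7 = -\tfrac{176912063}{26400}x_3^{2} + \tfrac{29880977}{13200}x_3 + \tfrac{16741107}{96800} to the basis.

S(g_3,m_5): lcm = x_1x_3^{3}. S = \tfrac{125}{198}x_1x_3^{2} + \tfrac{2}{9}x_1x_3 - \tfrac{559}{8}x_3^{4} + \tfrac{1115}{44}x_3^{3} - \tfrac{167}{88}x_3^{2}.
  reduce S modulo (g_1, g_2, g_3, r, m_5, m_6, m_7):
  remainder \tfrac{1711106827481}{280228707792}x_3 + \tfrac{314407554595}{685003507936} ≠ 0; add m_8 = \tfrac{1711106827481}{280228707792}x_3 + \tfrac{314407554595}{685003507936} to the basis.

S(r,m_5): lcm = x_1x_3^{2}. S = \tfrac{10}{11}x_1x_3 - x_1 - \tfrac{559}{8}x_3^{3} + \tfrac{1115}{44}x_3^{2} - \tfrac{167}{88}x_3 + 4.
  reduce S modulo (g_1, g_2, g_3, r, m_5, m_6, m_7, m_8):
  remainder -\tfrac{231238768691475}{194864871647248} ≠ 0; add m_9 = -\tfrac{231238768691475}{194864871647248} to the basis.

The other S-polynomials (S(g_1,g_2), S(g_1,g_3), S(g_2,g_3), S(g_2,r), S(g_2,m_5), S(g_1,m_6), S(g_2,m_6), S(g_3,m_6), S(r,m_6), S(m_5,m_6), S(g_1,m_7), S(g_2,m_7), S(g_3,m_7), S(r,m_7), S(m_5,m_7), S(m_6,m_7), S(g_1,m_8), S(g_2,m_8), S(g_3,m_8), S(r,m_8), S(m_5,m_8), S(m_6,m_8), S(m_7,m_8), S(g_1,m_9), S(g_2,m_9), S(g_3,m_9), S(r,m_9), S(m_5,m_9), S(m_6,m_9), S(m_7,m_9), S(m_8,m_9)) all reduce to 0 modulo the current basis, so we have a Gröbner basis.
Inter-reduce: drop elements whose leading term is divisible by another's, tail-reduce, and make monic.
Reduced Gröbner basis: {1}.
The reduced Gröbner basis of I + (p) is {1}: the ideal is the whole ring, so the enlarged system has no common solution — adjoining p is inconsistent.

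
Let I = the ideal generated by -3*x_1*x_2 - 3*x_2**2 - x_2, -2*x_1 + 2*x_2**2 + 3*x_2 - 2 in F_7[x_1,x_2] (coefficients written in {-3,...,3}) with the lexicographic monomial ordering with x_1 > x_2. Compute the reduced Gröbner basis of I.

G = {x_1 - x_2**2 + 2*x_2 + 1, x_2**3 - x_2**2 - 3*x_2}

Buchberger's algorithm terminates because the ascending chain of leading-term ideals stabilizes.

f_1 = -3*x_1*x_2 - 3*x_2**2 - x_2, LT = x_1*x_2.
f_2 = -2*x_1 + 2*x_2**2 + 3*x_2 - 2, LT = x_1.

S(f_1,f_2): lcm = x_1*x_2. S = x_2**3 - x_2**2 - 3*x_2.
  leading term x_2**3: no divisor's leading term divides it; move x_2**3 to the remainder.
  leading term x_2**2: no divisor's leading term divides it; move -x_2**2 to the remainder.
  leading term x_2: no divisor's leading term divides it; move -3*x_2 to the remainder.
  remainder x_2**3 - x_2**2 - 3*x_2 ≠ 0; add g_3 = x_2**3 - x_2**2 - 3*x_2 to the basis.

The other S-polynomials (S(f_1,g_3), S(f_2,g_3)) all reduce to 0 modulo the current basis, so we have a Gröbner basis.
Inter-reduce: drop elements whose leading term is divisible by another's, tail-reduce, and make monic.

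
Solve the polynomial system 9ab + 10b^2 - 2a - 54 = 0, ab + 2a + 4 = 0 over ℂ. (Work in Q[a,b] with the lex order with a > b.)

{(-4, -1), (3/4 - sqrt(41)/4, -1/2 + sqrt(41)/2), (3/4 + sqrt(41)/4, -sqrt(41)/2 - 1/2)}

Compute a lex Gröbner basis by Buchberger's algorithm.
f_1 = 9ab - 2a + 10b^2 - 54, LT = ab.
f_2 = ab + 2a + 4, LT = ab.

S(f_1,f_2): lcm = ab. S = -20/9a + 10/9b^2 - 10.
  leading term a: no divisor's leading term divides it; move -20/9a to the remainder.
  leading term b^2: no divisor's leading term divides it; move 10/9b^2 to the remainder.
  leading term 1: no divisor's leading term divides it; move -10 to the remainder.
  remainder -20/9a + 10/9b^2 - 10 ≠ 0; add h_3 = -20/9a + 10/9b^2 - 10 to the basis.

S(f_1,h_3): lcm = ab. S = -2/9a + 1/2b^3 + 10/9b^2 - 9/2b - 6.
  leading term a: subtract (1/10)·h_3 from -2/9a + 1/2b^3 + 10/9b^2 - 9/2b - 6 → 1/2b^3 + b^2 - 9/2b - 5
  leading term b^3: no divisor's leading term divides it; move 1/2b^3 to the remainder.
  leading term b^2: no divisor's leading term divides it; move b^2 to the remainder.
  leading term b: no divisor's leading term divides it; move -9/2b to the remainder.
  leading term 1: no divisor's leading term divides it; move -5 to the remainder.
  remainder 1/2b^3 + b^2 - 9/2b - 5 ≠ 0; add h_4 = 1/2b^3 + b^2 - 9/2b - 5 to the basis.

The other S-polynomials (S(f_2,h_3), S(f_1,h_4), S(f_2,h_4), S(h_3,h_4)) all reduce to 0 modulo the current basis, so we have a Gröbner basis.
Inter-reduce: drop elements whose leading term is divisible by another's, tail-reduce, and make monic.
Reduced Gröbner basis: {a - 1/2b^2 + 9/2, b^3 + 2b^2 - 9b - 10}.

A lex Gröbner basis eliminates variables successively. Here b^3 + 2b^2 - 9b - 10 depends only on b, with roots {-1, -1/2 + sqrt(41)/2, -sqrt(41)/2 - 1/2}; lifting each root through the earlier basis elements recovers the full solutions.
  b = -1: the earlier basis element becomes a + 4 = 0, giving a = -4 — point (-4, -1).
  b = -1/2 + sqrt(41)/2: the earlier basis element becomes a - 3/4 + sqrt(41)/4 = 0, giving a = 3/4 - sqrt(41)/4 — point (3/4 - sqrt(41)/4, -1/2 + sqrt(41)/2).
  b = -sqrt(41)/2 - 1/2: the earlier basis element becomes a - sqrt(41)/4 - 3/4 = 0, giving a = 3/4 + sqrt(41)/4 — point (3/4 + sqrt(41)/4, -sqrt(41)/2 - 1/2).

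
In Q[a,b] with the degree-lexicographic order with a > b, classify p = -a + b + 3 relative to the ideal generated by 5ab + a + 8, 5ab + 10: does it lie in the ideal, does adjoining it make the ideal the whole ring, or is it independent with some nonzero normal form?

First compute the reduced Gröbner basis of I by Buchberger's algorithm.
f_1 = 5ab + a + 8, LT = ab.
f_2 = 5ab + 10, LT = ab.

S(f_1,f_2): lcm = ab. S = 1/5a - 2/5.
  leading term a: no divisor's leading term divides it; move 1/5a to the remainder.
  leading term 1: no divisor's leading term divides it; move -2/5 to the remainder.
  remainder 1/5a - 2/5 ≠ 0; add h_3 = 1/5a - 2/5 to the basis.

S(f_1,h_3): lcm = ab. S = 1/5a + 2b + 8/5.
  leading term a: subtract (1)·h_3 from 1/5a + 2b + 8/5 → 2b + 2
  leading term b: no divisor's leading term divides it; move 2b to the remainder.
  leading term 1: no divisor's leading term divides it; move 2 to the remainder.
  remainder 2b + 2 ≠ 0; add h_4 = 2b + 2 to the basis.

S(f_2,h_3): lcm = ab. S = 2b + 2.
  leading term b: subtract (1)·h_4 from 2b + 2 → 0
  remainder 0.

S(f_1,h_4): lcm = ab. S = -4/5a + 8/5.
  leading term a: subtract (-4)·h_3 from -4/5a + 8/5 → 0
  remainder 0.

S(f_2,h_4): lcm = ab. S = -a + 2.
  leading term a: subtract (-5)·h_3 from -a + 2 → 0
  remainder 0.

S(h_3,h_4): leading monomials are coprime, so the S-polynomial reduces to 0 (Buchberger's first criterion).
Every S-polynomial of the final basis reduces to 0, so we have a Gröbner basis.
Inter-reduce: drop elements whose leading term is divisible by another's, tail-reduce, and make monic.
Reduced Gröbner basis: {a - 2, b + 1}.
Label its elements g_1 = a - 2, g_2 = b + 1.

Reduce p = -a + b + 3 modulo G:
  leading term a: subtract (-1)·g_1 from -a + b + 3 → b + 1
  leading term b: subtract (1)·g_2 from b + 1 → 0
  normal form = 0.
Since the normal form is 0, p ∈ I.

-a + b + 3 lies in I (it reduces to 0).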